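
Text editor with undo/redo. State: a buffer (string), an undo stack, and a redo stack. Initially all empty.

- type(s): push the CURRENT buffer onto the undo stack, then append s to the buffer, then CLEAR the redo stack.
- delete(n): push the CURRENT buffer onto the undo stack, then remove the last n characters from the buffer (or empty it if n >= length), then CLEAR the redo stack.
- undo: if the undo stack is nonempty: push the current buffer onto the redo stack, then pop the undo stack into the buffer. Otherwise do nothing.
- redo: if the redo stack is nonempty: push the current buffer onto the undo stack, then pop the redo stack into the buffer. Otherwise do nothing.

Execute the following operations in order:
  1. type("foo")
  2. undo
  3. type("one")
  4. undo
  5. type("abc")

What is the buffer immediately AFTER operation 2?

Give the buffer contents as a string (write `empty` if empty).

Answer: empty

Derivation:
After op 1 (type): buf='foo' undo_depth=1 redo_depth=0
After op 2 (undo): buf='(empty)' undo_depth=0 redo_depth=1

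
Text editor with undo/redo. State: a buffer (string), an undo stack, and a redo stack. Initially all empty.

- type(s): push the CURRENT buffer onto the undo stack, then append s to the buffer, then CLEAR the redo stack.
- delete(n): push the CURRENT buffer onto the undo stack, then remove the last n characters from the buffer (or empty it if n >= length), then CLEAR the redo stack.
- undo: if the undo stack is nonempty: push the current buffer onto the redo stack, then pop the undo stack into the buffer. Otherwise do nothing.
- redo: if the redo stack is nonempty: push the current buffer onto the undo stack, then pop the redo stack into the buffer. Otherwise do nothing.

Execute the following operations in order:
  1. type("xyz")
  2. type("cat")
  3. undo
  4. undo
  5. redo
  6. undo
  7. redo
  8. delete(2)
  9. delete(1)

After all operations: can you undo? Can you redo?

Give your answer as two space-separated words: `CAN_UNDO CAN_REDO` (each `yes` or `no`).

Answer: yes no

Derivation:
After op 1 (type): buf='xyz' undo_depth=1 redo_depth=0
After op 2 (type): buf='xyzcat' undo_depth=2 redo_depth=0
After op 3 (undo): buf='xyz' undo_depth=1 redo_depth=1
After op 4 (undo): buf='(empty)' undo_depth=0 redo_depth=2
After op 5 (redo): buf='xyz' undo_depth=1 redo_depth=1
After op 6 (undo): buf='(empty)' undo_depth=0 redo_depth=2
After op 7 (redo): buf='xyz' undo_depth=1 redo_depth=1
After op 8 (delete): buf='x' undo_depth=2 redo_depth=0
After op 9 (delete): buf='(empty)' undo_depth=3 redo_depth=0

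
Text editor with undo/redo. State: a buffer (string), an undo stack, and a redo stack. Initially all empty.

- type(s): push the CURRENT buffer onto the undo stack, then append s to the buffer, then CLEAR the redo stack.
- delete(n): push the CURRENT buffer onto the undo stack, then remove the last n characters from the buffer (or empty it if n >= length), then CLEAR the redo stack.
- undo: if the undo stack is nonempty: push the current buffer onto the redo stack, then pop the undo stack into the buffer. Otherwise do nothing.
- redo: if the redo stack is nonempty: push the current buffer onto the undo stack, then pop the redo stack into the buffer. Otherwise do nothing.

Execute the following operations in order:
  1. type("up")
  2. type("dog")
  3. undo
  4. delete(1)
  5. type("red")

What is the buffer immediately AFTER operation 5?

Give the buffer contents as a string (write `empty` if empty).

After op 1 (type): buf='up' undo_depth=1 redo_depth=0
After op 2 (type): buf='updog' undo_depth=2 redo_depth=0
After op 3 (undo): buf='up' undo_depth=1 redo_depth=1
After op 4 (delete): buf='u' undo_depth=2 redo_depth=0
After op 5 (type): buf='ured' undo_depth=3 redo_depth=0

Answer: ured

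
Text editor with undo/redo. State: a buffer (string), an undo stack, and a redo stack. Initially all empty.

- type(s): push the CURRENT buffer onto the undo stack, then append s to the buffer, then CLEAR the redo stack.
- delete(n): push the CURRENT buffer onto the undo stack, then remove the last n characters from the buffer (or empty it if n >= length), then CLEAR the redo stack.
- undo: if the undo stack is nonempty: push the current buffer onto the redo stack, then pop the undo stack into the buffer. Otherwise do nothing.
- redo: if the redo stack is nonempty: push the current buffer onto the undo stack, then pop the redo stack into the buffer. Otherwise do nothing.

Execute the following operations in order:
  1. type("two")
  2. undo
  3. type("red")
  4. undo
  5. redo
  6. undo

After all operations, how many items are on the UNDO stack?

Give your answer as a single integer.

After op 1 (type): buf='two' undo_depth=1 redo_depth=0
After op 2 (undo): buf='(empty)' undo_depth=0 redo_depth=1
After op 3 (type): buf='red' undo_depth=1 redo_depth=0
After op 4 (undo): buf='(empty)' undo_depth=0 redo_depth=1
After op 5 (redo): buf='red' undo_depth=1 redo_depth=0
After op 6 (undo): buf='(empty)' undo_depth=0 redo_depth=1

Answer: 0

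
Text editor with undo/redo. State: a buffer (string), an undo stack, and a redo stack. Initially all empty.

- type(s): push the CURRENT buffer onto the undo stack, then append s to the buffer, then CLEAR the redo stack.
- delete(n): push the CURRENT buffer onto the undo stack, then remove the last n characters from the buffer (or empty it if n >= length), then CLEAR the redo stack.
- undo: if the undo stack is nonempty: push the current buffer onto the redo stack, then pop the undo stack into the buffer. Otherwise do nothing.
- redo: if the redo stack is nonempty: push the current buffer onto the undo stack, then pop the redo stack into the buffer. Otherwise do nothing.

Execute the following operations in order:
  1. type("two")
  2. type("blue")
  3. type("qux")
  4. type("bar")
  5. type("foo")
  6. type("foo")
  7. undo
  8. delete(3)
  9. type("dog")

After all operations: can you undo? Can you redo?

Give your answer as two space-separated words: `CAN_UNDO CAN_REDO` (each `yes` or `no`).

After op 1 (type): buf='two' undo_depth=1 redo_depth=0
After op 2 (type): buf='twoblue' undo_depth=2 redo_depth=0
After op 3 (type): buf='twobluequx' undo_depth=3 redo_depth=0
After op 4 (type): buf='twobluequxbar' undo_depth=4 redo_depth=0
After op 5 (type): buf='twobluequxbarfoo' undo_depth=5 redo_depth=0
After op 6 (type): buf='twobluequxbarfoofoo' undo_depth=6 redo_depth=0
After op 7 (undo): buf='twobluequxbarfoo' undo_depth=5 redo_depth=1
After op 8 (delete): buf='twobluequxbar' undo_depth=6 redo_depth=0
After op 9 (type): buf='twobluequxbardog' undo_depth=7 redo_depth=0

Answer: yes no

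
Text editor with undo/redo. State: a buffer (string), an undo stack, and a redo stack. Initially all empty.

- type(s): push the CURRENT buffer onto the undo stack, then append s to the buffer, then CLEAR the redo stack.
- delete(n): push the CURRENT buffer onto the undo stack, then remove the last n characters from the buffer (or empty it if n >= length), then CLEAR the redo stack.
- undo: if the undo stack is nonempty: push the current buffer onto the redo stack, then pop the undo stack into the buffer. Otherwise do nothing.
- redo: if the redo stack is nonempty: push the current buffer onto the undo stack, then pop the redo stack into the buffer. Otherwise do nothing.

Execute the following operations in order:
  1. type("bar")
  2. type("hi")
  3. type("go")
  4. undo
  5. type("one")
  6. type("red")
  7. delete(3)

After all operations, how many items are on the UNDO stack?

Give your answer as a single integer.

Answer: 5

Derivation:
After op 1 (type): buf='bar' undo_depth=1 redo_depth=0
After op 2 (type): buf='barhi' undo_depth=2 redo_depth=0
After op 3 (type): buf='barhigo' undo_depth=3 redo_depth=0
After op 4 (undo): buf='barhi' undo_depth=2 redo_depth=1
After op 5 (type): buf='barhione' undo_depth=3 redo_depth=0
After op 6 (type): buf='barhionered' undo_depth=4 redo_depth=0
After op 7 (delete): buf='barhione' undo_depth=5 redo_depth=0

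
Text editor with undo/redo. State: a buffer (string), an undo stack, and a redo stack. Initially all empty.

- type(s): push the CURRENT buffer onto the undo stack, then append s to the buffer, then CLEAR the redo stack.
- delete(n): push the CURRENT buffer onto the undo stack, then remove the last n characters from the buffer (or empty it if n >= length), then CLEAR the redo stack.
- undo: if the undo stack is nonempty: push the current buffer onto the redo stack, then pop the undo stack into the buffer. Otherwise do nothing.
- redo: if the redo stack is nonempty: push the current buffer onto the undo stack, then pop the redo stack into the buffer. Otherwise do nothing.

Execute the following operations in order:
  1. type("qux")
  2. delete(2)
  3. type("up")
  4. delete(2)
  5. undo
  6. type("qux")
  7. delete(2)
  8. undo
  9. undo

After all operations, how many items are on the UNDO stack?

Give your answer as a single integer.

After op 1 (type): buf='qux' undo_depth=1 redo_depth=0
After op 2 (delete): buf='q' undo_depth=2 redo_depth=0
After op 3 (type): buf='qup' undo_depth=3 redo_depth=0
After op 4 (delete): buf='q' undo_depth=4 redo_depth=0
After op 5 (undo): buf='qup' undo_depth=3 redo_depth=1
After op 6 (type): buf='qupqux' undo_depth=4 redo_depth=0
After op 7 (delete): buf='qupq' undo_depth=5 redo_depth=0
After op 8 (undo): buf='qupqux' undo_depth=4 redo_depth=1
After op 9 (undo): buf='qup' undo_depth=3 redo_depth=2

Answer: 3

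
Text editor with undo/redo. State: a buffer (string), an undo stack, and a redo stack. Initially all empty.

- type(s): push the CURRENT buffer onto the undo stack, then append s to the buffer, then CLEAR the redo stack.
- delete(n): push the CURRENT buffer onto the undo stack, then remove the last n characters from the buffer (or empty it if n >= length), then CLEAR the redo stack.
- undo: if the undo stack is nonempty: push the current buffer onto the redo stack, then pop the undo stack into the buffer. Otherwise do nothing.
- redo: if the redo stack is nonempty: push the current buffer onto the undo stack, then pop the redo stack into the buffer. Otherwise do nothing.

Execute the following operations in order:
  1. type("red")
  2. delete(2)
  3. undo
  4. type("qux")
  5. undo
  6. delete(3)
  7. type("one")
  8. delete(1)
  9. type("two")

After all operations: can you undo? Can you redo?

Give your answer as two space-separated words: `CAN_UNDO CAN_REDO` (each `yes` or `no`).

After op 1 (type): buf='red' undo_depth=1 redo_depth=0
After op 2 (delete): buf='r' undo_depth=2 redo_depth=0
After op 3 (undo): buf='red' undo_depth=1 redo_depth=1
After op 4 (type): buf='redqux' undo_depth=2 redo_depth=0
After op 5 (undo): buf='red' undo_depth=1 redo_depth=1
After op 6 (delete): buf='(empty)' undo_depth=2 redo_depth=0
After op 7 (type): buf='one' undo_depth=3 redo_depth=0
After op 8 (delete): buf='on' undo_depth=4 redo_depth=0
After op 9 (type): buf='ontwo' undo_depth=5 redo_depth=0

Answer: yes no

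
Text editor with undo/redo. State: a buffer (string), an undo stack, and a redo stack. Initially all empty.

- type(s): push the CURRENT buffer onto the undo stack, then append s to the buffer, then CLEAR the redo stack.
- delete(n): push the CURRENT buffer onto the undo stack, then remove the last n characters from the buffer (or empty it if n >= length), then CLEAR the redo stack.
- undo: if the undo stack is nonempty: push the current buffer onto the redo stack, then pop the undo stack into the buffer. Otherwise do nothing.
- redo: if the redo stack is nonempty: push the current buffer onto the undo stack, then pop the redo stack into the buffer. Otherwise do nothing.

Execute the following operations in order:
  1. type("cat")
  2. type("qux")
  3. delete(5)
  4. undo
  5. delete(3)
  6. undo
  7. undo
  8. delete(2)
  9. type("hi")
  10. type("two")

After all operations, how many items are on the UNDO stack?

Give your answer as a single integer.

Answer: 4

Derivation:
After op 1 (type): buf='cat' undo_depth=1 redo_depth=0
After op 2 (type): buf='catqux' undo_depth=2 redo_depth=0
After op 3 (delete): buf='c' undo_depth=3 redo_depth=0
After op 4 (undo): buf='catqux' undo_depth=2 redo_depth=1
After op 5 (delete): buf='cat' undo_depth=3 redo_depth=0
After op 6 (undo): buf='catqux' undo_depth=2 redo_depth=1
After op 7 (undo): buf='cat' undo_depth=1 redo_depth=2
After op 8 (delete): buf='c' undo_depth=2 redo_depth=0
After op 9 (type): buf='chi' undo_depth=3 redo_depth=0
After op 10 (type): buf='chitwo' undo_depth=4 redo_depth=0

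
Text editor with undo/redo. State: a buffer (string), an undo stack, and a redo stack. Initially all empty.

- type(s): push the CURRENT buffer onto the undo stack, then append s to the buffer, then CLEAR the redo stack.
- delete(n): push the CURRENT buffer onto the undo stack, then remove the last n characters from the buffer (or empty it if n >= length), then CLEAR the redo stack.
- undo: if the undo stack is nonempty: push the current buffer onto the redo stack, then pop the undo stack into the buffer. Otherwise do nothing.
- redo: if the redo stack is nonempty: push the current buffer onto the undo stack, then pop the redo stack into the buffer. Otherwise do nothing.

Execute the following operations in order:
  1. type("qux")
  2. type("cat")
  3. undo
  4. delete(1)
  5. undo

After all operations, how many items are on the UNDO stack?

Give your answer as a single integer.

Answer: 1

Derivation:
After op 1 (type): buf='qux' undo_depth=1 redo_depth=0
After op 2 (type): buf='quxcat' undo_depth=2 redo_depth=0
After op 3 (undo): buf='qux' undo_depth=1 redo_depth=1
After op 4 (delete): buf='qu' undo_depth=2 redo_depth=0
After op 5 (undo): buf='qux' undo_depth=1 redo_depth=1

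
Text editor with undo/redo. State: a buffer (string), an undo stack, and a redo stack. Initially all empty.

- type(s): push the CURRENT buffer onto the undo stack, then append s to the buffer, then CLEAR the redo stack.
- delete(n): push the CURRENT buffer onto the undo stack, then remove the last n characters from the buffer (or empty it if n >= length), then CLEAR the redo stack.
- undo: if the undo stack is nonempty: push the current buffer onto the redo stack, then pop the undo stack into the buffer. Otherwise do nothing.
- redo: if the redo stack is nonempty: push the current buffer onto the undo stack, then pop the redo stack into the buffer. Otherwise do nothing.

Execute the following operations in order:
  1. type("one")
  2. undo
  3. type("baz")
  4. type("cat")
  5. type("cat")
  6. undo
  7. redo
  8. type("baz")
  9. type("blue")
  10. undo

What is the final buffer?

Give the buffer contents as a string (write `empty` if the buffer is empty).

After op 1 (type): buf='one' undo_depth=1 redo_depth=0
After op 2 (undo): buf='(empty)' undo_depth=0 redo_depth=1
After op 3 (type): buf='baz' undo_depth=1 redo_depth=0
After op 4 (type): buf='bazcat' undo_depth=2 redo_depth=0
After op 5 (type): buf='bazcatcat' undo_depth=3 redo_depth=0
After op 6 (undo): buf='bazcat' undo_depth=2 redo_depth=1
After op 7 (redo): buf='bazcatcat' undo_depth=3 redo_depth=0
After op 8 (type): buf='bazcatcatbaz' undo_depth=4 redo_depth=0
After op 9 (type): buf='bazcatcatbazblue' undo_depth=5 redo_depth=0
After op 10 (undo): buf='bazcatcatbaz' undo_depth=4 redo_depth=1

Answer: bazcatcatbaz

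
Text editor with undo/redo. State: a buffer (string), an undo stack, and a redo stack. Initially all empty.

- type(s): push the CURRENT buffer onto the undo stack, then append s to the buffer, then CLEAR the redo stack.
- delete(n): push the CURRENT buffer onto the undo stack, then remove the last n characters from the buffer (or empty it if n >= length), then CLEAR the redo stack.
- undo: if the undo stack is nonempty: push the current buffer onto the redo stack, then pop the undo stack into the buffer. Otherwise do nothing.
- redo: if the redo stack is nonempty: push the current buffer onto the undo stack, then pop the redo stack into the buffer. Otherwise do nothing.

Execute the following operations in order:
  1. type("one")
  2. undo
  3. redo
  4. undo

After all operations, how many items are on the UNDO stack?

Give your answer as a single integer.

After op 1 (type): buf='one' undo_depth=1 redo_depth=0
After op 2 (undo): buf='(empty)' undo_depth=0 redo_depth=1
After op 3 (redo): buf='one' undo_depth=1 redo_depth=0
After op 4 (undo): buf='(empty)' undo_depth=0 redo_depth=1

Answer: 0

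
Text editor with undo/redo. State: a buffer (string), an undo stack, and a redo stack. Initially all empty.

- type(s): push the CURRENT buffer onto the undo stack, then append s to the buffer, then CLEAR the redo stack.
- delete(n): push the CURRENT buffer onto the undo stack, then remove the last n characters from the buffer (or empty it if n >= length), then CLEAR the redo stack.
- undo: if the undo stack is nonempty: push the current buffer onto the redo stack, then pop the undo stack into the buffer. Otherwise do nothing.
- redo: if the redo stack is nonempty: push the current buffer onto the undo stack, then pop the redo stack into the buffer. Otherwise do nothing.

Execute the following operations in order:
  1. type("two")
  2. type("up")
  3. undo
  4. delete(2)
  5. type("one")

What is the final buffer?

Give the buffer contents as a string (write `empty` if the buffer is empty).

Answer: tone

Derivation:
After op 1 (type): buf='two' undo_depth=1 redo_depth=0
After op 2 (type): buf='twoup' undo_depth=2 redo_depth=0
After op 3 (undo): buf='two' undo_depth=1 redo_depth=1
After op 4 (delete): buf='t' undo_depth=2 redo_depth=0
After op 5 (type): buf='tone' undo_depth=3 redo_depth=0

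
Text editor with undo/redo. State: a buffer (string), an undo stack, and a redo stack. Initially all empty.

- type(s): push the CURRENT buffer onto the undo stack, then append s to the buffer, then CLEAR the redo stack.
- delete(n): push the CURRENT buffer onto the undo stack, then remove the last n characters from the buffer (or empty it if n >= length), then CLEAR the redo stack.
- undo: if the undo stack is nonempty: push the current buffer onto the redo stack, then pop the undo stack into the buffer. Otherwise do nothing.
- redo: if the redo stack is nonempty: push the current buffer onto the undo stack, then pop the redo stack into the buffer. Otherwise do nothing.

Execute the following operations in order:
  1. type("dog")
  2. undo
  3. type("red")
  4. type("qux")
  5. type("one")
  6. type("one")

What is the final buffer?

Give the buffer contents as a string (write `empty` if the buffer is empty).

After op 1 (type): buf='dog' undo_depth=1 redo_depth=0
After op 2 (undo): buf='(empty)' undo_depth=0 redo_depth=1
After op 3 (type): buf='red' undo_depth=1 redo_depth=0
After op 4 (type): buf='redqux' undo_depth=2 redo_depth=0
After op 5 (type): buf='redquxone' undo_depth=3 redo_depth=0
After op 6 (type): buf='redquxoneone' undo_depth=4 redo_depth=0

Answer: redquxoneone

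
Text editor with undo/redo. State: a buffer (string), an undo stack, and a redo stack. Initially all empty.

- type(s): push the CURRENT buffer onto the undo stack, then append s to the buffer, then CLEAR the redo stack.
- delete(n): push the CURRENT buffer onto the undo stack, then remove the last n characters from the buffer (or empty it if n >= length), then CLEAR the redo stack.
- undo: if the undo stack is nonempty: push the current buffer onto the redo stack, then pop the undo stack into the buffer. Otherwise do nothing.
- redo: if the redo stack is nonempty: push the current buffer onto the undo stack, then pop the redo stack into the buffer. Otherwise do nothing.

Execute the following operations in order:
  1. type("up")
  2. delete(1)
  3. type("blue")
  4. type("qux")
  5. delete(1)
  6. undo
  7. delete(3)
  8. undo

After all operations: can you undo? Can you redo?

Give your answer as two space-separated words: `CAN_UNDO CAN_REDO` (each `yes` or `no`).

After op 1 (type): buf='up' undo_depth=1 redo_depth=0
After op 2 (delete): buf='u' undo_depth=2 redo_depth=0
After op 3 (type): buf='ublue' undo_depth=3 redo_depth=0
After op 4 (type): buf='ubluequx' undo_depth=4 redo_depth=0
After op 5 (delete): buf='ubluequ' undo_depth=5 redo_depth=0
After op 6 (undo): buf='ubluequx' undo_depth=4 redo_depth=1
After op 7 (delete): buf='ublue' undo_depth=5 redo_depth=0
After op 8 (undo): buf='ubluequx' undo_depth=4 redo_depth=1

Answer: yes yes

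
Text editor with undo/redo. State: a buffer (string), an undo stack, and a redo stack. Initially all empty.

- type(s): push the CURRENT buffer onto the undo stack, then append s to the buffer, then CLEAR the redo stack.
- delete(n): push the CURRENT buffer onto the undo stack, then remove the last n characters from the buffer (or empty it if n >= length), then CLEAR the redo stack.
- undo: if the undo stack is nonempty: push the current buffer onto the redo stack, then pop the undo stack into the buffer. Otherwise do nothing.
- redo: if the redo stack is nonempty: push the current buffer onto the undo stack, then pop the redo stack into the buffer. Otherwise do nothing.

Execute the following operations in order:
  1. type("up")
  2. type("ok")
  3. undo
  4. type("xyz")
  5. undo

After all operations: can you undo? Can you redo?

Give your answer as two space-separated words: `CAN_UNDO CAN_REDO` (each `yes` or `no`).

After op 1 (type): buf='up' undo_depth=1 redo_depth=0
After op 2 (type): buf='upok' undo_depth=2 redo_depth=0
After op 3 (undo): buf='up' undo_depth=1 redo_depth=1
After op 4 (type): buf='upxyz' undo_depth=2 redo_depth=0
After op 5 (undo): buf='up' undo_depth=1 redo_depth=1

Answer: yes yes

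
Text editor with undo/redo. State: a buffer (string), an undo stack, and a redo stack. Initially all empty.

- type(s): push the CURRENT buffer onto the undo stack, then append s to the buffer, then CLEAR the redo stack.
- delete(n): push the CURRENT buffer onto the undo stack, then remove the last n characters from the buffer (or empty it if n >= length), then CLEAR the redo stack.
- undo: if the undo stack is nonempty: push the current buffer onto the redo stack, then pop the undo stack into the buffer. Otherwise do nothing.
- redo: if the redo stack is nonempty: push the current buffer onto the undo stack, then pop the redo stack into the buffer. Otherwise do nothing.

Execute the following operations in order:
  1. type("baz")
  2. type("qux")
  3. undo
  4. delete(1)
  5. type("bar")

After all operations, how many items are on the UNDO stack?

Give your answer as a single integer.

After op 1 (type): buf='baz' undo_depth=1 redo_depth=0
After op 2 (type): buf='bazqux' undo_depth=2 redo_depth=0
After op 3 (undo): buf='baz' undo_depth=1 redo_depth=1
After op 4 (delete): buf='ba' undo_depth=2 redo_depth=0
After op 5 (type): buf='babar' undo_depth=3 redo_depth=0

Answer: 3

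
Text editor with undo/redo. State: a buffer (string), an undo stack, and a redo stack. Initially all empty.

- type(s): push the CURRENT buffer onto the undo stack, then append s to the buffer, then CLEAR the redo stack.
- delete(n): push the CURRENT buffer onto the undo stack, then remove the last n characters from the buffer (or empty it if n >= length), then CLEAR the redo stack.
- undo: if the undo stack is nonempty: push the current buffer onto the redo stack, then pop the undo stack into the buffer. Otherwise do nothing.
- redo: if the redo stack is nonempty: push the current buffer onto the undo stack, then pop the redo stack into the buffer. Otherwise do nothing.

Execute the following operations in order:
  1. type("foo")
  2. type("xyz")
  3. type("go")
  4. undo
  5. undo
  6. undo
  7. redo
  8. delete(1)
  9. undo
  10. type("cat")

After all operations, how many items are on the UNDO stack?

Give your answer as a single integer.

After op 1 (type): buf='foo' undo_depth=1 redo_depth=0
After op 2 (type): buf='fooxyz' undo_depth=2 redo_depth=0
After op 3 (type): buf='fooxyzgo' undo_depth=3 redo_depth=0
After op 4 (undo): buf='fooxyz' undo_depth=2 redo_depth=1
After op 5 (undo): buf='foo' undo_depth=1 redo_depth=2
After op 6 (undo): buf='(empty)' undo_depth=0 redo_depth=3
After op 7 (redo): buf='foo' undo_depth=1 redo_depth=2
After op 8 (delete): buf='fo' undo_depth=2 redo_depth=0
After op 9 (undo): buf='foo' undo_depth=1 redo_depth=1
After op 10 (type): buf='foocat' undo_depth=2 redo_depth=0

Answer: 2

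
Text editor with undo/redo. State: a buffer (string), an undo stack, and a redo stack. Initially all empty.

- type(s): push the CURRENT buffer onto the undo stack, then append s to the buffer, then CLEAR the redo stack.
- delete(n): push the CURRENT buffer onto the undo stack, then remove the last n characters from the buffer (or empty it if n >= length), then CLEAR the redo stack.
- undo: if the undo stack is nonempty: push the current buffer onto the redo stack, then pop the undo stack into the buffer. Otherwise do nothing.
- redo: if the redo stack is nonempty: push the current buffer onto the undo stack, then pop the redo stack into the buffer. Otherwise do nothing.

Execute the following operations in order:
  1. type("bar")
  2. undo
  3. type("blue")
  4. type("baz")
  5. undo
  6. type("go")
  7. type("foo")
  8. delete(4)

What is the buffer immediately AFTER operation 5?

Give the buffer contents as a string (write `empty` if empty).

After op 1 (type): buf='bar' undo_depth=1 redo_depth=0
After op 2 (undo): buf='(empty)' undo_depth=0 redo_depth=1
After op 3 (type): buf='blue' undo_depth=1 redo_depth=0
After op 4 (type): buf='bluebaz' undo_depth=2 redo_depth=0
After op 5 (undo): buf='blue' undo_depth=1 redo_depth=1

Answer: blue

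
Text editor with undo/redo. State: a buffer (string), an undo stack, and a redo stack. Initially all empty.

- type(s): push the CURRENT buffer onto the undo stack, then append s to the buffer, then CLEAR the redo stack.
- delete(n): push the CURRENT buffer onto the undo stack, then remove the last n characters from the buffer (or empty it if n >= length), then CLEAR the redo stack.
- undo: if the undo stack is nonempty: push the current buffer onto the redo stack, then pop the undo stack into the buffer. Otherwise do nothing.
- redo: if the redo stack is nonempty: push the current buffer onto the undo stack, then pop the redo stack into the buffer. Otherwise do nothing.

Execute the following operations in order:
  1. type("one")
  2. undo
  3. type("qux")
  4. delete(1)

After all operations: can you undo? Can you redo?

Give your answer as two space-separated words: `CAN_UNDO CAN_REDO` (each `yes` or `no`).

Answer: yes no

Derivation:
After op 1 (type): buf='one' undo_depth=1 redo_depth=0
After op 2 (undo): buf='(empty)' undo_depth=0 redo_depth=1
After op 3 (type): buf='qux' undo_depth=1 redo_depth=0
After op 4 (delete): buf='qu' undo_depth=2 redo_depth=0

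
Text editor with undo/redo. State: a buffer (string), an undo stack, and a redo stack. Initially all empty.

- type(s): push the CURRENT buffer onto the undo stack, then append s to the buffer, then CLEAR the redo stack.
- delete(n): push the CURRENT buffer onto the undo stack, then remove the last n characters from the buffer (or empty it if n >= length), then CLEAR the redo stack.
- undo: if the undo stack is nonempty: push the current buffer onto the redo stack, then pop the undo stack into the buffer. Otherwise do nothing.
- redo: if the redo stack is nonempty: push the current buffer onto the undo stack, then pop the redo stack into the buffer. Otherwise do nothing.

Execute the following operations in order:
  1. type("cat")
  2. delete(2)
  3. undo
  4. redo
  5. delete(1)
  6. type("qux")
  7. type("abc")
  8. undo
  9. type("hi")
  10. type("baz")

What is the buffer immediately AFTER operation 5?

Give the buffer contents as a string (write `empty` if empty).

Answer: empty

Derivation:
After op 1 (type): buf='cat' undo_depth=1 redo_depth=0
After op 2 (delete): buf='c' undo_depth=2 redo_depth=0
After op 3 (undo): buf='cat' undo_depth=1 redo_depth=1
After op 4 (redo): buf='c' undo_depth=2 redo_depth=0
After op 5 (delete): buf='(empty)' undo_depth=3 redo_depth=0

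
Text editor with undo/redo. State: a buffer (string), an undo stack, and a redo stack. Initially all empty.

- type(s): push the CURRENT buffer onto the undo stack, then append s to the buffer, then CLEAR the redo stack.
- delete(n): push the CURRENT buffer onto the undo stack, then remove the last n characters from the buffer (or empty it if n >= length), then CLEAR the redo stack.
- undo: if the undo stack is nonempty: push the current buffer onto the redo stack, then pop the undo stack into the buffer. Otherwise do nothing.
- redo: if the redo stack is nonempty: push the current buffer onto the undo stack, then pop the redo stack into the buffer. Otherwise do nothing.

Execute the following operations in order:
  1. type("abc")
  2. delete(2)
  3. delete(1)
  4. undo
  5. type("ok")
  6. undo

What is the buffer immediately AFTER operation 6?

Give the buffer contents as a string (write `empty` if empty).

After op 1 (type): buf='abc' undo_depth=1 redo_depth=0
After op 2 (delete): buf='a' undo_depth=2 redo_depth=0
After op 3 (delete): buf='(empty)' undo_depth=3 redo_depth=0
After op 4 (undo): buf='a' undo_depth=2 redo_depth=1
After op 5 (type): buf='aok' undo_depth=3 redo_depth=0
After op 6 (undo): buf='a' undo_depth=2 redo_depth=1

Answer: a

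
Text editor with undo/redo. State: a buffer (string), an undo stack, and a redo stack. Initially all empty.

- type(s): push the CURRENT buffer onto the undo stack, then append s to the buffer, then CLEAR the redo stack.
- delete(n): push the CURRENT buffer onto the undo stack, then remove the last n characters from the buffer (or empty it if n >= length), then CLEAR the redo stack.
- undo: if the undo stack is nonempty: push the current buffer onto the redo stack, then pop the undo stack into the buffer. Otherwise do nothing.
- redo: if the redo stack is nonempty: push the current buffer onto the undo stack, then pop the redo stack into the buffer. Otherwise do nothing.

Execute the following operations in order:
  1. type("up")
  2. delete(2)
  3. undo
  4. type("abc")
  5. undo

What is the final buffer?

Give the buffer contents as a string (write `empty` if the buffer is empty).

Answer: up

Derivation:
After op 1 (type): buf='up' undo_depth=1 redo_depth=0
After op 2 (delete): buf='(empty)' undo_depth=2 redo_depth=0
After op 3 (undo): buf='up' undo_depth=1 redo_depth=1
After op 4 (type): buf='upabc' undo_depth=2 redo_depth=0
After op 5 (undo): buf='up' undo_depth=1 redo_depth=1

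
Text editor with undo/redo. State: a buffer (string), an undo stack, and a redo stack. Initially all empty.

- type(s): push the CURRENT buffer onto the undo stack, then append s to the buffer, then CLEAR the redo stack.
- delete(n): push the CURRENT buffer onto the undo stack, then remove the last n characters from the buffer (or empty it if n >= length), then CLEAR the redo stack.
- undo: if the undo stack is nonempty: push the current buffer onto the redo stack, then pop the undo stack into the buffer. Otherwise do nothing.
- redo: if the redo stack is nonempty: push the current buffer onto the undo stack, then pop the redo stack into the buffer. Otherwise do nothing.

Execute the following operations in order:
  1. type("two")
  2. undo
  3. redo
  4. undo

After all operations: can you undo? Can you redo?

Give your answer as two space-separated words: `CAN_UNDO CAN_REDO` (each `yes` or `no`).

After op 1 (type): buf='two' undo_depth=1 redo_depth=0
After op 2 (undo): buf='(empty)' undo_depth=0 redo_depth=1
After op 3 (redo): buf='two' undo_depth=1 redo_depth=0
After op 4 (undo): buf='(empty)' undo_depth=0 redo_depth=1

Answer: no yes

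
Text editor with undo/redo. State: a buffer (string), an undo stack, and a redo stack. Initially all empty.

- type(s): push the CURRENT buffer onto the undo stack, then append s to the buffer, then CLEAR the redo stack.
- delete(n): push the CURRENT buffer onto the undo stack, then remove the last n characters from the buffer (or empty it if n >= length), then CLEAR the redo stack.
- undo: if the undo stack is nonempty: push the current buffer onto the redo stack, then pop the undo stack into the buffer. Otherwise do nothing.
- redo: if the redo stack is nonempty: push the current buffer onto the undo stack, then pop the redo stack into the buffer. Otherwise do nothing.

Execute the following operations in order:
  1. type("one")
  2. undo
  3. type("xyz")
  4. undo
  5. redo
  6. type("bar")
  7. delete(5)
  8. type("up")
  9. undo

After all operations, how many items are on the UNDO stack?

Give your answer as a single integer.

After op 1 (type): buf='one' undo_depth=1 redo_depth=0
After op 2 (undo): buf='(empty)' undo_depth=0 redo_depth=1
After op 3 (type): buf='xyz' undo_depth=1 redo_depth=0
After op 4 (undo): buf='(empty)' undo_depth=0 redo_depth=1
After op 5 (redo): buf='xyz' undo_depth=1 redo_depth=0
After op 6 (type): buf='xyzbar' undo_depth=2 redo_depth=0
After op 7 (delete): buf='x' undo_depth=3 redo_depth=0
After op 8 (type): buf='xup' undo_depth=4 redo_depth=0
After op 9 (undo): buf='x' undo_depth=3 redo_depth=1

Answer: 3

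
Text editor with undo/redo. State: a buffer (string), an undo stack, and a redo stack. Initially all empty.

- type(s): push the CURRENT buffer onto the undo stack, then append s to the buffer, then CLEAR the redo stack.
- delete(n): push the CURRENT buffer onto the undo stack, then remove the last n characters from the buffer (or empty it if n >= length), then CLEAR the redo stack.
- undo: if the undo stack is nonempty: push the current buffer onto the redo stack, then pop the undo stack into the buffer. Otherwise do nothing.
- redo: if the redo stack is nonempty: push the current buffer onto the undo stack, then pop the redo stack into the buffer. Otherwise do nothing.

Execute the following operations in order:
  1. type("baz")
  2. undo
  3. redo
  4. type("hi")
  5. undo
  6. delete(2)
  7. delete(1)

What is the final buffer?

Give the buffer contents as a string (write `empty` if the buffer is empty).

After op 1 (type): buf='baz' undo_depth=1 redo_depth=0
After op 2 (undo): buf='(empty)' undo_depth=0 redo_depth=1
After op 3 (redo): buf='baz' undo_depth=1 redo_depth=0
After op 4 (type): buf='bazhi' undo_depth=2 redo_depth=0
After op 5 (undo): buf='baz' undo_depth=1 redo_depth=1
After op 6 (delete): buf='b' undo_depth=2 redo_depth=0
After op 7 (delete): buf='(empty)' undo_depth=3 redo_depth=0

Answer: empty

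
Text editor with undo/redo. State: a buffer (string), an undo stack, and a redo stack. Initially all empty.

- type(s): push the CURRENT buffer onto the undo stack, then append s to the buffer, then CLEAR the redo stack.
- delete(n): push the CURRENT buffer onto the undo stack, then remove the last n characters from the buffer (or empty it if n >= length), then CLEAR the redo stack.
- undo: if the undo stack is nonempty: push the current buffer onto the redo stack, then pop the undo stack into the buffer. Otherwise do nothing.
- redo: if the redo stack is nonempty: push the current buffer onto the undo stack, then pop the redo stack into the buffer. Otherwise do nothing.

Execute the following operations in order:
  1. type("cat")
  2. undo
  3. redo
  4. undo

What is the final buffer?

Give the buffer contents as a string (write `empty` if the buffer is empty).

Answer: empty

Derivation:
After op 1 (type): buf='cat' undo_depth=1 redo_depth=0
After op 2 (undo): buf='(empty)' undo_depth=0 redo_depth=1
After op 3 (redo): buf='cat' undo_depth=1 redo_depth=0
After op 4 (undo): buf='(empty)' undo_depth=0 redo_depth=1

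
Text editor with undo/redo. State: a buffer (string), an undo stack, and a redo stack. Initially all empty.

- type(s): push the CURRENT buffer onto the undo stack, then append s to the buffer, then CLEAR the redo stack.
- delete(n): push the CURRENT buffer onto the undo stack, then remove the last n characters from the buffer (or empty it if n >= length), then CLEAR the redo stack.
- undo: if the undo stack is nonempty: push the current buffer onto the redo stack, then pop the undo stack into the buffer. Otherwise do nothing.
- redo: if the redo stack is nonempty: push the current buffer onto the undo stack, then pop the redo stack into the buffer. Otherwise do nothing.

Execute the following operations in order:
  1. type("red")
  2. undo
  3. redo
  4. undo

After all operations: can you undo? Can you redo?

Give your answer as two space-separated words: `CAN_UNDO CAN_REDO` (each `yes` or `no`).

After op 1 (type): buf='red' undo_depth=1 redo_depth=0
After op 2 (undo): buf='(empty)' undo_depth=0 redo_depth=1
After op 3 (redo): buf='red' undo_depth=1 redo_depth=0
After op 4 (undo): buf='(empty)' undo_depth=0 redo_depth=1

Answer: no yes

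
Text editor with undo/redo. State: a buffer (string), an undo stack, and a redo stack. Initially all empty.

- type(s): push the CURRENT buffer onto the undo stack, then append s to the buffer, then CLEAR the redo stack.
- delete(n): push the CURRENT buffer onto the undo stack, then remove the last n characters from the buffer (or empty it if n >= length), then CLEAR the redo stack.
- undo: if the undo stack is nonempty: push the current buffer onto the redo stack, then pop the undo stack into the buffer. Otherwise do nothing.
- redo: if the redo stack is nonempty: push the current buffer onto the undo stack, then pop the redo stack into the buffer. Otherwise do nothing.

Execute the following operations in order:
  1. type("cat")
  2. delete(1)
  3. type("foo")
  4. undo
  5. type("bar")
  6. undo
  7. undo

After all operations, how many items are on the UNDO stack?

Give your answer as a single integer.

Answer: 1

Derivation:
After op 1 (type): buf='cat' undo_depth=1 redo_depth=0
After op 2 (delete): buf='ca' undo_depth=2 redo_depth=0
After op 3 (type): buf='cafoo' undo_depth=3 redo_depth=0
After op 4 (undo): buf='ca' undo_depth=2 redo_depth=1
After op 5 (type): buf='cabar' undo_depth=3 redo_depth=0
After op 6 (undo): buf='ca' undo_depth=2 redo_depth=1
After op 7 (undo): buf='cat' undo_depth=1 redo_depth=2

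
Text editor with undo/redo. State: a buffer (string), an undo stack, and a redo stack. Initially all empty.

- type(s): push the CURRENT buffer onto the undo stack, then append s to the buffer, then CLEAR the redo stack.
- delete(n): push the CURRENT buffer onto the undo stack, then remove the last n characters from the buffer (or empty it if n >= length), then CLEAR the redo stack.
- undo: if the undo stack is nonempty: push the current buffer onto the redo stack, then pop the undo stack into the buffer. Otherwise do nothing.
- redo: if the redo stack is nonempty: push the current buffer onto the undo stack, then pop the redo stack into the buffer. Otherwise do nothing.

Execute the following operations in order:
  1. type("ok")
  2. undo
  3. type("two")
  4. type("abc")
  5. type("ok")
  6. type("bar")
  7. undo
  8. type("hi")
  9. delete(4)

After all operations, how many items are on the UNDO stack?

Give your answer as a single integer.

After op 1 (type): buf='ok' undo_depth=1 redo_depth=0
After op 2 (undo): buf='(empty)' undo_depth=0 redo_depth=1
After op 3 (type): buf='two' undo_depth=1 redo_depth=0
After op 4 (type): buf='twoabc' undo_depth=2 redo_depth=0
After op 5 (type): buf='twoabcok' undo_depth=3 redo_depth=0
After op 6 (type): buf='twoabcokbar' undo_depth=4 redo_depth=0
After op 7 (undo): buf='twoabcok' undo_depth=3 redo_depth=1
After op 8 (type): buf='twoabcokhi' undo_depth=4 redo_depth=0
After op 9 (delete): buf='twoabc' undo_depth=5 redo_depth=0

Answer: 5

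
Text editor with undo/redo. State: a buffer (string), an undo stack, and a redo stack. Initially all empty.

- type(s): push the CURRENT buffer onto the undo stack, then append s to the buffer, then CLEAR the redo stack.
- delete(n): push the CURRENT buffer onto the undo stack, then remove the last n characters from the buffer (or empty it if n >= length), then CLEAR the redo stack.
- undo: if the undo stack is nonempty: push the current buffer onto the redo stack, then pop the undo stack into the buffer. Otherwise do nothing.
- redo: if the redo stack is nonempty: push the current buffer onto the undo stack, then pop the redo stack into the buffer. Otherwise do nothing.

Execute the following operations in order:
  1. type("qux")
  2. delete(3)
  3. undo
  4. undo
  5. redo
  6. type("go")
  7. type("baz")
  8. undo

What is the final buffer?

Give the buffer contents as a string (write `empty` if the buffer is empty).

Answer: quxgo

Derivation:
After op 1 (type): buf='qux' undo_depth=1 redo_depth=0
After op 2 (delete): buf='(empty)' undo_depth=2 redo_depth=0
After op 3 (undo): buf='qux' undo_depth=1 redo_depth=1
After op 4 (undo): buf='(empty)' undo_depth=0 redo_depth=2
After op 5 (redo): buf='qux' undo_depth=1 redo_depth=1
After op 6 (type): buf='quxgo' undo_depth=2 redo_depth=0
After op 7 (type): buf='quxgobaz' undo_depth=3 redo_depth=0
After op 8 (undo): buf='quxgo' undo_depth=2 redo_depth=1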